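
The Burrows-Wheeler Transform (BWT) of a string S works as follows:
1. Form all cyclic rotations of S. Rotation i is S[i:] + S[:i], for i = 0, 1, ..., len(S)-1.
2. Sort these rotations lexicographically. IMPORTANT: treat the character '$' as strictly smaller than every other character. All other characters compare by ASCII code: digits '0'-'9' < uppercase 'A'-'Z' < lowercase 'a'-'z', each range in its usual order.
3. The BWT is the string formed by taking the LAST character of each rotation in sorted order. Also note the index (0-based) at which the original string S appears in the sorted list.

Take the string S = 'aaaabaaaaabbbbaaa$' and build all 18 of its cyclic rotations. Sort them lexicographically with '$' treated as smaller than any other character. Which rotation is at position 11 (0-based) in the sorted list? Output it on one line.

Answer: abaaaaabbbbaaa$aaa

Derivation:
All 18 rotations (rotation i = S[i:]+S[:i]):
  rot[0] = aaaabaaaaabbbbaaa$
  rot[1] = aaabaaaaabbbbaaa$a
  rot[2] = aabaaaaabbbbaaa$aa
  rot[3] = abaaaaabbbbaaa$aaa
  rot[4] = baaaaabbbbaaa$aaaa
  rot[5] = aaaaabbbbaaa$aaaab
  rot[6] = aaaabbbbaaa$aaaaba
  rot[7] = aaabbbbaaa$aaaabaa
  rot[8] = aabbbbaaa$aaaabaaa
  rot[9] = abbbbaaa$aaaabaaaa
  rot[10] = bbbbaaa$aaaabaaaaa
  rot[11] = bbbaaa$aaaabaaaaab
  rot[12] = bbaaa$aaaabaaaaabb
  rot[13] = baaa$aaaabaaaaabbb
  rot[14] = aaa$aaaabaaaaabbbb
  rot[15] = aa$aaaabaaaaabbbba
  rot[16] = a$aaaabaaaaabbbbaa
  rot[17] = $aaaabaaaaabbbbaaa
Sorted (with $ < everything):
  sorted[0] = $aaaabaaaaabbbbaaa
  sorted[1] = a$aaaabaaaaabbbbaa
  sorted[2] = aa$aaaabaaaaabbbba
  sorted[3] = aaa$aaaabaaaaabbbb
  sorted[4] = aaaaabbbbaaa$aaaab
  sorted[5] = aaaabaaaaabbbbaaa$
  sorted[6] = aaaabbbbaaa$aaaaba
  sorted[7] = aaabaaaaabbbbaaa$a
  sorted[8] = aaabbbbaaa$aaaabaa
  sorted[9] = aabaaaaabbbbaaa$aa
  sorted[10] = aabbbbaaa$aaaabaaa
  sorted[11] = abaaaaabbbbaaa$aaa
  sorted[12] = abbbbaaa$aaaabaaaa
  sorted[13] = baaa$aaaabaaaaabbb
  sorted[14] = baaaaabbbbaaa$aaaa
  sorted[15] = bbaaa$aaaabaaaaabb
  sorted[16] = bbbaaa$aaaabaaaaab
  sorted[17] = bbbbaaa$aaaabaaaaa
sorted[11] = abaaaaabbbbaaa$aaa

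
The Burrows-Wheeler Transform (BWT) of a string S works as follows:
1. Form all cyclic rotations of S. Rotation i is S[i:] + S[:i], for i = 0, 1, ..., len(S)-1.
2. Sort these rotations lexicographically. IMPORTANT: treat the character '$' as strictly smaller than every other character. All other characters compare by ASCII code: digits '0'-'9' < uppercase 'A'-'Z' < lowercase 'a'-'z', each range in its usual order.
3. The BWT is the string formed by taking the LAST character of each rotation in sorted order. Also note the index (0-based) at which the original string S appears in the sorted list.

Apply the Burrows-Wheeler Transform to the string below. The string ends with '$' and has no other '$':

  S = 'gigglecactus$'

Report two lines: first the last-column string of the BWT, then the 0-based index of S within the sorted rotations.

Answer: sceali$ggguct
6

Derivation:
All 13 rotations (rotation i = S[i:]+S[:i]):
  rot[0] = gigglecactus$
  rot[1] = igglecactus$g
  rot[2] = gglecactus$gi
  rot[3] = glecactus$gig
  rot[4] = lecactus$gigg
  rot[5] = ecactus$giggl
  rot[6] = cactus$giggle
  rot[7] = actus$gigglec
  rot[8] = ctus$giggleca
  rot[9] = tus$gigglecac
  rot[10] = us$gigglecact
  rot[11] = s$gigglecactu
  rot[12] = $gigglecactus
Sorted (with $ < everything):
  sorted[0] = $gigglecactus  (last char: 's')
  sorted[1] = actus$gigglec  (last char: 'c')
  sorted[2] = cactus$giggle  (last char: 'e')
  sorted[3] = ctus$giggleca  (last char: 'a')
  sorted[4] = ecactus$giggl  (last char: 'l')
  sorted[5] = gglecactus$gi  (last char: 'i')
  sorted[6] = gigglecactus$  (last char: '$')
  sorted[7] = glecactus$gig  (last char: 'g')
  sorted[8] = igglecactus$g  (last char: 'g')
  sorted[9] = lecactus$gigg  (last char: 'g')
  sorted[10] = s$gigglecactu  (last char: 'u')
  sorted[11] = tus$gigglecac  (last char: 'c')
  sorted[12] = us$gigglecact  (last char: 't')
Last column: sceali$ggguct
Original string S is at sorted index 6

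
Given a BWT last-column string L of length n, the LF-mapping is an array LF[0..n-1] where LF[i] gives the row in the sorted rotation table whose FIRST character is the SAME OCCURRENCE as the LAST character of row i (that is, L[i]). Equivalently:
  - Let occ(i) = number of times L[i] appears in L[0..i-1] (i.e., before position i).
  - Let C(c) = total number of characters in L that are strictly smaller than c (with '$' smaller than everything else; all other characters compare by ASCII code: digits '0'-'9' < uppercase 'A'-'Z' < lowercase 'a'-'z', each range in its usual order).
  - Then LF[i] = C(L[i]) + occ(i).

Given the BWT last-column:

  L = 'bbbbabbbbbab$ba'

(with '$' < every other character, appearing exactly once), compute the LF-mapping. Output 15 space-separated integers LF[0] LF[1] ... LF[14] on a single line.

Char counts: '$':1, 'a':3, 'b':11
C (first-col start): C('$')=0, C('a')=1, C('b')=4
L[0]='b': occ=0, LF[0]=C('b')+0=4+0=4
L[1]='b': occ=1, LF[1]=C('b')+1=4+1=5
L[2]='b': occ=2, LF[2]=C('b')+2=4+2=6
L[3]='b': occ=3, LF[3]=C('b')+3=4+3=7
L[4]='a': occ=0, LF[4]=C('a')+0=1+0=1
L[5]='b': occ=4, LF[5]=C('b')+4=4+4=8
L[6]='b': occ=5, LF[6]=C('b')+5=4+5=9
L[7]='b': occ=6, LF[7]=C('b')+6=4+6=10
L[8]='b': occ=7, LF[8]=C('b')+7=4+7=11
L[9]='b': occ=8, LF[9]=C('b')+8=4+8=12
L[10]='a': occ=1, LF[10]=C('a')+1=1+1=2
L[11]='b': occ=9, LF[11]=C('b')+9=4+9=13
L[12]='$': occ=0, LF[12]=C('$')+0=0+0=0
L[13]='b': occ=10, LF[13]=C('b')+10=4+10=14
L[14]='a': occ=2, LF[14]=C('a')+2=1+2=3

Answer: 4 5 6 7 1 8 9 10 11 12 2 13 0 14 3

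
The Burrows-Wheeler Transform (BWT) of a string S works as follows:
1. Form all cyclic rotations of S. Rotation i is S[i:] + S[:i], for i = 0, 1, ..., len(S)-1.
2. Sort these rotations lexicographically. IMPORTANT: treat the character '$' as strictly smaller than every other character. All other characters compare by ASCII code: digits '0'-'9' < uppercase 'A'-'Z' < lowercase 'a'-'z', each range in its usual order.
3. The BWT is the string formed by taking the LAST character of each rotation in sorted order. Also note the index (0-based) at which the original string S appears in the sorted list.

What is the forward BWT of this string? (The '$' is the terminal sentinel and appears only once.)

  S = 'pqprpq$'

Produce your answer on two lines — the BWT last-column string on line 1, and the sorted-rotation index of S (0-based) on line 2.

Answer: qr$qppp
2

Derivation:
All 7 rotations (rotation i = S[i:]+S[:i]):
  rot[0] = pqprpq$
  rot[1] = qprpq$p
  rot[2] = prpq$pq
  rot[3] = rpq$pqp
  rot[4] = pq$pqpr
  rot[5] = q$pqprp
  rot[6] = $pqprpq
Sorted (with $ < everything):
  sorted[0] = $pqprpq  (last char: 'q')
  sorted[1] = pq$pqpr  (last char: 'r')
  sorted[2] = pqprpq$  (last char: '$')
  sorted[3] = prpq$pq  (last char: 'q')
  sorted[4] = q$pqprp  (last char: 'p')
  sorted[5] = qprpq$p  (last char: 'p')
  sorted[6] = rpq$pqp  (last char: 'p')
Last column: qr$qppp
Original string S is at sorted index 2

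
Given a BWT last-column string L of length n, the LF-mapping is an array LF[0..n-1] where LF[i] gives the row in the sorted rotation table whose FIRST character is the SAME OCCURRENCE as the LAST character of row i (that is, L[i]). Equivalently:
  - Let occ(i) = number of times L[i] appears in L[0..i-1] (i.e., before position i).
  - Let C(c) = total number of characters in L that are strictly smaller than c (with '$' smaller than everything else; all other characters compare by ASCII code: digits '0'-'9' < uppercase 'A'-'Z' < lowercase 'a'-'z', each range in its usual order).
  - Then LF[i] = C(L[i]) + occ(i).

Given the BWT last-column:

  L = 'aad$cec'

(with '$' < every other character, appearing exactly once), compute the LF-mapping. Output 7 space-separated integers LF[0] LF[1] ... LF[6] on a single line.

Answer: 1 2 5 0 3 6 4

Derivation:
Char counts: '$':1, 'a':2, 'c':2, 'd':1, 'e':1
C (first-col start): C('$')=0, C('a')=1, C('c')=3, C('d')=5, C('e')=6
L[0]='a': occ=0, LF[0]=C('a')+0=1+0=1
L[1]='a': occ=1, LF[1]=C('a')+1=1+1=2
L[2]='d': occ=0, LF[2]=C('d')+0=5+0=5
L[3]='$': occ=0, LF[3]=C('$')+0=0+0=0
L[4]='c': occ=0, LF[4]=C('c')+0=3+0=3
L[5]='e': occ=0, LF[5]=C('e')+0=6+0=6
L[6]='c': occ=1, LF[6]=C('c')+1=3+1=4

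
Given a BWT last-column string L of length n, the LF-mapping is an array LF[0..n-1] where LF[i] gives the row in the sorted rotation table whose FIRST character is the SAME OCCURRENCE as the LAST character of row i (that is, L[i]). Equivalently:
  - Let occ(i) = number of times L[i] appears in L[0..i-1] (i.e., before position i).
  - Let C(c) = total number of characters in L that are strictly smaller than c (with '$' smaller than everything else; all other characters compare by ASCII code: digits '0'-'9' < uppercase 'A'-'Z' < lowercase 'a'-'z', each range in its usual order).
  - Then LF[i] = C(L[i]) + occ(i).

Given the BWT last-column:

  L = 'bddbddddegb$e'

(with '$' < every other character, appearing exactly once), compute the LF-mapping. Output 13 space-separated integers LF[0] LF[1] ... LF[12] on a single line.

Char counts: '$':1, 'b':3, 'd':6, 'e':2, 'g':1
C (first-col start): C('$')=0, C('b')=1, C('d')=4, C('e')=10, C('g')=12
L[0]='b': occ=0, LF[0]=C('b')+0=1+0=1
L[1]='d': occ=0, LF[1]=C('d')+0=4+0=4
L[2]='d': occ=1, LF[2]=C('d')+1=4+1=5
L[3]='b': occ=1, LF[3]=C('b')+1=1+1=2
L[4]='d': occ=2, LF[4]=C('d')+2=4+2=6
L[5]='d': occ=3, LF[5]=C('d')+3=4+3=7
L[6]='d': occ=4, LF[6]=C('d')+4=4+4=8
L[7]='d': occ=5, LF[7]=C('d')+5=4+5=9
L[8]='e': occ=0, LF[8]=C('e')+0=10+0=10
L[9]='g': occ=0, LF[9]=C('g')+0=12+0=12
L[10]='b': occ=2, LF[10]=C('b')+2=1+2=3
L[11]='$': occ=0, LF[11]=C('$')+0=0+0=0
L[12]='e': occ=1, LF[12]=C('e')+1=10+1=11

Answer: 1 4 5 2 6 7 8 9 10 12 3 0 11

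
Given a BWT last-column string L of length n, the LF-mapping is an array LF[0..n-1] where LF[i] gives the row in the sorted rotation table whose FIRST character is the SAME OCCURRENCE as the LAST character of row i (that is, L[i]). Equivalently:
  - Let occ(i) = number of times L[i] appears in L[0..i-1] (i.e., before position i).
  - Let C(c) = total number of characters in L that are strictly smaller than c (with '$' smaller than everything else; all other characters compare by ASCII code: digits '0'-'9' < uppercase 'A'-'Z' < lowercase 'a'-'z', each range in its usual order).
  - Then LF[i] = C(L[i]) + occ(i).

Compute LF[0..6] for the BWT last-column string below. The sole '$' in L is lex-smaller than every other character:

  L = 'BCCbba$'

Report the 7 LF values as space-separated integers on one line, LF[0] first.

Char counts: '$':1, 'B':1, 'C':2, 'a':1, 'b':2
C (first-col start): C('$')=0, C('B')=1, C('C')=2, C('a')=4, C('b')=5
L[0]='B': occ=0, LF[0]=C('B')+0=1+0=1
L[1]='C': occ=0, LF[1]=C('C')+0=2+0=2
L[2]='C': occ=1, LF[2]=C('C')+1=2+1=3
L[3]='b': occ=0, LF[3]=C('b')+0=5+0=5
L[4]='b': occ=1, LF[4]=C('b')+1=5+1=6
L[5]='a': occ=0, LF[5]=C('a')+0=4+0=4
L[6]='$': occ=0, LF[6]=C('$')+0=0+0=0

Answer: 1 2 3 5 6 4 0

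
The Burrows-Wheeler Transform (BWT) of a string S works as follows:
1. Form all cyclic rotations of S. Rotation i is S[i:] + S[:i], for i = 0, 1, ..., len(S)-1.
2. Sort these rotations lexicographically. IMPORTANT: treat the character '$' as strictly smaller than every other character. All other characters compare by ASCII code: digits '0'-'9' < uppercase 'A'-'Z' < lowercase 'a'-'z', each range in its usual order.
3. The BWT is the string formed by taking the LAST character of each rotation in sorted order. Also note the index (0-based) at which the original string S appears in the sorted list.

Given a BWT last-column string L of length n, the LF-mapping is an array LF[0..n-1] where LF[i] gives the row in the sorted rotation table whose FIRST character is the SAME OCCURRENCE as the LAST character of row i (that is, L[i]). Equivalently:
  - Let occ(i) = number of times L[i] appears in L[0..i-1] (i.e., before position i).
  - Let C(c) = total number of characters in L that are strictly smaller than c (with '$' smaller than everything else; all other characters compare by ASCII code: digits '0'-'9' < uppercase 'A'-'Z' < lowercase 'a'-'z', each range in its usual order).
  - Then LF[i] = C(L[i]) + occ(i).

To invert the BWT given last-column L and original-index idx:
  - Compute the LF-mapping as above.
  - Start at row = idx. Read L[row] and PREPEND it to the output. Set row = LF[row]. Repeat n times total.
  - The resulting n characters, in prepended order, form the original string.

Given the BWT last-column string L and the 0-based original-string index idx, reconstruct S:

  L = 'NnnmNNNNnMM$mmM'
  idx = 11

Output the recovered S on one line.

LF mapping: 4 12 13 9 5 6 7 8 14 1 2 0 10 11 3
Walk LF starting at row 11, prepending L[row]:
  step 1: row=11, L[11]='$', prepend. Next row=LF[11]=0
  step 2: row=0, L[0]='N', prepend. Next row=LF[0]=4
  step 3: row=4, L[4]='N', prepend. Next row=LF[4]=5
  step 4: row=5, L[5]='N', prepend. Next row=LF[5]=6
  step 5: row=6, L[6]='N', prepend. Next row=LF[6]=7
  step 6: row=7, L[7]='N', prepend. Next row=LF[7]=8
  step 7: row=8, L[8]='n', prepend. Next row=LF[8]=14
  step 8: row=14, L[14]='M', prepend. Next row=LF[14]=3
  step 9: row=3, L[3]='m', prepend. Next row=LF[3]=9
  step 10: row=9, L[9]='M', prepend. Next row=LF[9]=1
  step 11: row=1, L[1]='n', prepend. Next row=LF[1]=12
  step 12: row=12, L[12]='m', prepend. Next row=LF[12]=10
  step 13: row=10, L[10]='M', prepend. Next row=LF[10]=2
  step 14: row=2, L[2]='n', prepend. Next row=LF[2]=13
  step 15: row=13, L[13]='m', prepend. Next row=LF[13]=11
Reversed output: mnMmnMmMnNNNNN$

Answer: mnMmnMmMnNNNNN$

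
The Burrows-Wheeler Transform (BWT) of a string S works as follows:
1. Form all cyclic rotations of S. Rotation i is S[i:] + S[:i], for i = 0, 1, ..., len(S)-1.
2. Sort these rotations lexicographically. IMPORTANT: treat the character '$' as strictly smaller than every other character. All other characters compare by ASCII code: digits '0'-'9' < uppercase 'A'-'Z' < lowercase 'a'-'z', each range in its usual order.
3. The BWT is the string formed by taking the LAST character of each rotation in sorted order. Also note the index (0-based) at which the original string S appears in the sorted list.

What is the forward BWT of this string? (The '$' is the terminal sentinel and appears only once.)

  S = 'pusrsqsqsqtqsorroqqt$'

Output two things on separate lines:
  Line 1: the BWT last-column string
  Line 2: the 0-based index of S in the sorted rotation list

Answer: trs$otssqsrosqrqquqqp
3

Derivation:
All 21 rotations (rotation i = S[i:]+S[:i]):
  rot[0] = pusrsqsqsqtqsorroqqt$
  rot[1] = usrsqsqsqtqsorroqqt$p
  rot[2] = srsqsqsqtqsorroqqt$pu
  rot[3] = rsqsqsqtqsorroqqt$pus
  rot[4] = sqsqsqtqsorroqqt$pusr
  rot[5] = qsqsqtqsorroqqt$pusrs
  rot[6] = sqsqtqsorroqqt$pusrsq
  rot[7] = qsqtqsorroqqt$pusrsqs
  rot[8] = sqtqsorroqqt$pusrsqsq
  rot[9] = qtqsorroqqt$pusrsqsqs
  rot[10] = tqsorroqqt$pusrsqsqsq
  rot[11] = qsorroqqt$pusrsqsqsqt
  rot[12] = sorroqqt$pusrsqsqsqtq
  rot[13] = orroqqt$pusrsqsqsqtqs
  rot[14] = rroqqt$pusrsqsqsqtqso
  rot[15] = roqqt$pusrsqsqsqtqsor
  rot[16] = oqqt$pusrsqsqsqtqsorr
  rot[17] = qqt$pusrsqsqsqtqsorro
  rot[18] = qt$pusrsqsqsqtqsorroq
  rot[19] = t$pusrsqsqsqtqsorroqq
  rot[20] = $pusrsqsqsqtqsorroqqt
Sorted (with $ < everything):
  sorted[0] = $pusrsqsqsqtqsorroqqt  (last char: 't')
  sorted[1] = oqqt$pusrsqsqsqtqsorr  (last char: 'r')
  sorted[2] = orroqqt$pusrsqsqsqtqs  (last char: 's')
  sorted[3] = pusrsqsqsqtqsorroqqt$  (last char: '$')
  sorted[4] = qqt$pusrsqsqsqtqsorro  (last char: 'o')
  sorted[5] = qsorroqqt$pusrsqsqsqt  (last char: 't')
  sorted[6] = qsqsqtqsorroqqt$pusrs  (last char: 's')
  sorted[7] = qsqtqsorroqqt$pusrsqs  (last char: 's')
  sorted[8] = qt$pusrsqsqsqtqsorroq  (last char: 'q')
  sorted[9] = qtqsorroqqt$pusrsqsqs  (last char: 's')
  sorted[10] = roqqt$pusrsqsqsqtqsor  (last char: 'r')
  sorted[11] = rroqqt$pusrsqsqsqtqso  (last char: 'o')
  sorted[12] = rsqsqsqtqsorroqqt$pus  (last char: 's')
  sorted[13] = sorroqqt$pusrsqsqsqtq  (last char: 'q')
  sorted[14] = sqsqsqtqsorroqqt$pusr  (last char: 'r')
  sorted[15] = sqsqtqsorroqqt$pusrsq  (last char: 'q')
  sorted[16] = sqtqsorroqqt$pusrsqsq  (last char: 'q')
  sorted[17] = srsqsqsqtqsorroqqt$pu  (last char: 'u')
  sorted[18] = t$pusrsqsqsqtqsorroqq  (last char: 'q')
  sorted[19] = tqsorroqqt$pusrsqsqsq  (last char: 'q')
  sorted[20] = usrsqsqsqtqsorroqqt$p  (last char: 'p')
Last column: trs$otssqsrosqrqquqqp
Original string S is at sorted index 3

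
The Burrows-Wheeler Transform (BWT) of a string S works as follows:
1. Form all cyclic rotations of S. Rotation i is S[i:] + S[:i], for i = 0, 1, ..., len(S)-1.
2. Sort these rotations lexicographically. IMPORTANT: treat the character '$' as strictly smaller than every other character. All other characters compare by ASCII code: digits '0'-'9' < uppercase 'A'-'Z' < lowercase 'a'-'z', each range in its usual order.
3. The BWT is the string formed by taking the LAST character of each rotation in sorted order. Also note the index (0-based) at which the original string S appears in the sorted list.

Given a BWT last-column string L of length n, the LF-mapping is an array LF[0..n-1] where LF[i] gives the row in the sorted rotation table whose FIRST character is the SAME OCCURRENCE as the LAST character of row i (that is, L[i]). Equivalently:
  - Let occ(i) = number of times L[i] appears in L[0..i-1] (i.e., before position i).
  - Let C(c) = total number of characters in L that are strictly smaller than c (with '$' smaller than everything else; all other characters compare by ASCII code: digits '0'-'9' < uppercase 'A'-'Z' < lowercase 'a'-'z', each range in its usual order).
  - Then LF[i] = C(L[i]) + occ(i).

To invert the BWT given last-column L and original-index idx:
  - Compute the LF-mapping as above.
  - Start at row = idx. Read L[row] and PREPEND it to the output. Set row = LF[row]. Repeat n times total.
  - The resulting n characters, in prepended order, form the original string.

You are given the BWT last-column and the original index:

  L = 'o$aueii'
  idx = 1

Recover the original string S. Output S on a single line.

LF mapping: 5 0 1 6 2 3 4
Walk LF starting at row 1, prepending L[row]:
  step 1: row=1, L[1]='$', prepend. Next row=LF[1]=0
  step 2: row=0, L[0]='o', prepend. Next row=LF[0]=5
  step 3: row=5, L[5]='i', prepend. Next row=LF[5]=3
  step 4: row=3, L[3]='u', prepend. Next row=LF[3]=6
  step 5: row=6, L[6]='i', prepend. Next row=LF[6]=4
  step 6: row=4, L[4]='e', prepend. Next row=LF[4]=2
  step 7: row=2, L[2]='a', prepend. Next row=LF[2]=1
Reversed output: aeiuio$

Answer: aeiuio$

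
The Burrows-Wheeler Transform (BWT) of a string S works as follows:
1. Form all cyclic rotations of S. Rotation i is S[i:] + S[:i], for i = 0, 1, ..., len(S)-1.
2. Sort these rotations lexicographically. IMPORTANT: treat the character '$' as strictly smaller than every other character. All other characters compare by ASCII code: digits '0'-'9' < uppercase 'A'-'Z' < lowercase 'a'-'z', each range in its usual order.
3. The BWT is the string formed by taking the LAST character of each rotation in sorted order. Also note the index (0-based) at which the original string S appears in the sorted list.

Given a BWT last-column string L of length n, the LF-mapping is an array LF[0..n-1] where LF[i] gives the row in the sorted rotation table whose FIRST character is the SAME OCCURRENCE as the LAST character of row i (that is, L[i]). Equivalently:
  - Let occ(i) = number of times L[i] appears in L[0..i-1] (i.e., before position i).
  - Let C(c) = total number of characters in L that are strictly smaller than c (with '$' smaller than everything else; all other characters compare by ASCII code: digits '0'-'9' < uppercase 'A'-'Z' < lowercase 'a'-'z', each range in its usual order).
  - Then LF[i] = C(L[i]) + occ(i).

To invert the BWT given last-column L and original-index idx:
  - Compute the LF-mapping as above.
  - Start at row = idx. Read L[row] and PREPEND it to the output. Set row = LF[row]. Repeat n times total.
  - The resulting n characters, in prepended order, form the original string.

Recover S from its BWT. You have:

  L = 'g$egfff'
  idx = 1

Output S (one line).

Answer: effgfg$

Derivation:
LF mapping: 5 0 1 6 2 3 4
Walk LF starting at row 1, prepending L[row]:
  step 1: row=1, L[1]='$', prepend. Next row=LF[1]=0
  step 2: row=0, L[0]='g', prepend. Next row=LF[0]=5
  step 3: row=5, L[5]='f', prepend. Next row=LF[5]=3
  step 4: row=3, L[3]='g', prepend. Next row=LF[3]=6
  step 5: row=6, L[6]='f', prepend. Next row=LF[6]=4
  step 6: row=4, L[4]='f', prepend. Next row=LF[4]=2
  step 7: row=2, L[2]='e', prepend. Next row=LF[2]=1
Reversed output: effgfg$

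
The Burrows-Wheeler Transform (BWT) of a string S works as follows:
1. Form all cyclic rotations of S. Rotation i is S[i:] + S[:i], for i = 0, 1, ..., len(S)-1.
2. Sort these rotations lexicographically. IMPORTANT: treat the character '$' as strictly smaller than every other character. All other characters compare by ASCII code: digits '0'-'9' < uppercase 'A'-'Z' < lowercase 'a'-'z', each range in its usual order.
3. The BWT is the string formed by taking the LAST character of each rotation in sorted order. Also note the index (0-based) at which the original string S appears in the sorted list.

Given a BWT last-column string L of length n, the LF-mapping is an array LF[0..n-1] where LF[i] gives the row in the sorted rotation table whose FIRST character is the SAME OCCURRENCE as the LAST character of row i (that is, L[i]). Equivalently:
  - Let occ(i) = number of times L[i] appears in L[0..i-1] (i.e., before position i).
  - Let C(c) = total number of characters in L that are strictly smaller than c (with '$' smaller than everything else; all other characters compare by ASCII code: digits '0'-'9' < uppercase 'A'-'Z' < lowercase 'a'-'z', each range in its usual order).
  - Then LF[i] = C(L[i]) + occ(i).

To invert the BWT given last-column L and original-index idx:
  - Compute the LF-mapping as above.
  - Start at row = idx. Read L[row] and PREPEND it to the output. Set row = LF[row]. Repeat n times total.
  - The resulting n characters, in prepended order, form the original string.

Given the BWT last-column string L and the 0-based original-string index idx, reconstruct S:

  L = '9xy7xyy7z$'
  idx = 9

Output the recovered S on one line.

LF mapping: 3 4 6 1 5 7 8 2 9 0
Walk LF starting at row 9, prepending L[row]:
  step 1: row=9, L[9]='$', prepend. Next row=LF[9]=0
  step 2: row=0, L[0]='9', prepend. Next row=LF[0]=3
  step 3: row=3, L[3]='7', prepend. Next row=LF[3]=1
  step 4: row=1, L[1]='x', prepend. Next row=LF[1]=4
  step 5: row=4, L[4]='x', prepend. Next row=LF[4]=5
  step 6: row=5, L[5]='y', prepend. Next row=LF[5]=7
  step 7: row=7, L[7]='7', prepend. Next row=LF[7]=2
  step 8: row=2, L[2]='y', prepend. Next row=LF[2]=6
  step 9: row=6, L[6]='y', prepend. Next row=LF[6]=8
  step 10: row=8, L[8]='z', prepend. Next row=LF[8]=9
Reversed output: zyy7yxx79$

Answer: zyy7yxx79$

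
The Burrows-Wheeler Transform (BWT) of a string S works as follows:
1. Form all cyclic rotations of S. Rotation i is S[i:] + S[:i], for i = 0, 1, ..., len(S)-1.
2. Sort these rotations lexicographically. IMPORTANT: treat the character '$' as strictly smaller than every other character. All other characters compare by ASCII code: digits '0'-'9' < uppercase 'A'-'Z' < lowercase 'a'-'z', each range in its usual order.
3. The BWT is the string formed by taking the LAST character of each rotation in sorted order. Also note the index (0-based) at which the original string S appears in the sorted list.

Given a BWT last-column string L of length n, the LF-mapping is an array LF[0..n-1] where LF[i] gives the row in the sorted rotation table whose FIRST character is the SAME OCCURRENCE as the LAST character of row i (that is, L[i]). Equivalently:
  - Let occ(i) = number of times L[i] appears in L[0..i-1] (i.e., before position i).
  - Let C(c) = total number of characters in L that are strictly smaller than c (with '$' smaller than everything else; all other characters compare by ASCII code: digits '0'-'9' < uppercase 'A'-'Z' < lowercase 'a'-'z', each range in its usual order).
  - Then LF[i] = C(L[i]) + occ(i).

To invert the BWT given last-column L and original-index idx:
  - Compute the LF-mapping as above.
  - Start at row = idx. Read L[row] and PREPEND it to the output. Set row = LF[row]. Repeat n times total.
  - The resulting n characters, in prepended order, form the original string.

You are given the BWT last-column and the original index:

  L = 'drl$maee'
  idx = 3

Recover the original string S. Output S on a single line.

LF mapping: 2 7 5 0 6 1 3 4
Walk LF starting at row 3, prepending L[row]:
  step 1: row=3, L[3]='$', prepend. Next row=LF[3]=0
  step 2: row=0, L[0]='d', prepend. Next row=LF[0]=2
  step 3: row=2, L[2]='l', prepend. Next row=LF[2]=5
  step 4: row=5, L[5]='a', prepend. Next row=LF[5]=1
  step 5: row=1, L[1]='r', prepend. Next row=LF[1]=7
  step 6: row=7, L[7]='e', prepend. Next row=LF[7]=4
  step 7: row=4, L[4]='m', prepend. Next row=LF[4]=6
  step 8: row=6, L[6]='e', prepend. Next row=LF[6]=3
Reversed output: emerald$

Answer: emerald$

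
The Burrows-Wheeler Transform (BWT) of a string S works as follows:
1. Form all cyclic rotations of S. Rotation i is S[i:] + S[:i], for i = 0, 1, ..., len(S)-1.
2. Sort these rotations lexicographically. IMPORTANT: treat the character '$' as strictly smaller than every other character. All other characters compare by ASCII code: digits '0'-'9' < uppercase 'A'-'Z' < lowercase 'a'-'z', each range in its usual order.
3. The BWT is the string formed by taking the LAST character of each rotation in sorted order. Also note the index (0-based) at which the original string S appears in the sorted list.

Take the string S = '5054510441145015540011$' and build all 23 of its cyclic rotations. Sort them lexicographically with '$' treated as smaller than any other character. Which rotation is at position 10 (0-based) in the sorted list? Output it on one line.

All 23 rotations (rotation i = S[i:]+S[:i]):
  rot[0] = 5054510441145015540011$
  rot[1] = 054510441145015540011$5
  rot[2] = 54510441145015540011$50
  rot[3] = 4510441145015540011$505
  rot[4] = 510441145015540011$5054
  rot[5] = 10441145015540011$50545
  rot[6] = 0441145015540011$505451
  rot[7] = 441145015540011$5054510
  rot[8] = 41145015540011$50545104
  rot[9] = 1145015540011$505451044
  rot[10] = 145015540011$5054510441
  rot[11] = 45015540011$50545104411
  rot[12] = 5015540011$505451044114
  rot[13] = 015540011$5054510441145
  rot[14] = 15540011$50545104411450
  rot[15] = 5540011$505451044114501
  rot[16] = 540011$5054510441145015
  rot[17] = 40011$50545104411450155
  rot[18] = 0011$505451044114501554
  rot[19] = 011$5054510441145015540
  rot[20] = 11$50545104411450155400
  rot[21] = 1$505451044114501554001
  rot[22] = $5054510441145015540011
Sorted (with $ < everything):
  sorted[0] = $5054510441145015540011
  sorted[1] = 0011$505451044114501554
  sorted[2] = 011$5054510441145015540
  sorted[3] = 015540011$5054510441145
  sorted[4] = 0441145015540011$505451
  sorted[5] = 054510441145015540011$5
  sorted[6] = 1$505451044114501554001
  sorted[7] = 10441145015540011$50545
  sorted[8] = 11$50545104411450155400
  sorted[9] = 1145015540011$505451044
  sorted[10] = 145015540011$5054510441
  sorted[11] = 15540011$50545104411450
  sorted[12] = 40011$50545104411450155
  sorted[13] = 41145015540011$50545104
  sorted[14] = 441145015540011$5054510
  sorted[15] = 45015540011$50545104411
  sorted[16] = 4510441145015540011$505
  sorted[17] = 5015540011$505451044114
  sorted[18] = 5054510441145015540011$
  sorted[19] = 510441145015540011$5054
  sorted[20] = 540011$5054510441145015
  sorted[21] = 54510441145015540011$50
  sorted[22] = 5540011$505451044114501
sorted[10] = 145015540011$5054510441

Answer: 145015540011$5054510441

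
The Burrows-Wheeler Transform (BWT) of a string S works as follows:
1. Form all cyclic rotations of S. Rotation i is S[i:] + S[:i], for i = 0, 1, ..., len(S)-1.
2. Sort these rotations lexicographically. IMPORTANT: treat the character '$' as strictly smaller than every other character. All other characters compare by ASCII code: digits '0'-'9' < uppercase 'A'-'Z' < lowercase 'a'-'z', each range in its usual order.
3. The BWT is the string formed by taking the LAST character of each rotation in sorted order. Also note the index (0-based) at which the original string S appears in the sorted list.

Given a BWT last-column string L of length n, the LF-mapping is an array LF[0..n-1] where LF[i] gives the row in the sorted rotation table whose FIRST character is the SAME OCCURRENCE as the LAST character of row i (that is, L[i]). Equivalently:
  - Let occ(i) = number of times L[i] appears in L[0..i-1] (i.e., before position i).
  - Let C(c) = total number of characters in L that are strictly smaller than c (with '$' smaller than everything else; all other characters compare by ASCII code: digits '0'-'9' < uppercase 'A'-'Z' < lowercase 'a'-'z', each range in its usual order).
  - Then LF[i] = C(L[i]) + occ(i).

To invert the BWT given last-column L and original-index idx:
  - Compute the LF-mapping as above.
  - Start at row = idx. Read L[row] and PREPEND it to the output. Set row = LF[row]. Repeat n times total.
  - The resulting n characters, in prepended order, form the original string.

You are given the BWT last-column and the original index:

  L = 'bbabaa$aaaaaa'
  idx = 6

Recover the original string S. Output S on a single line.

LF mapping: 10 11 1 12 2 3 0 4 5 6 7 8 9
Walk LF starting at row 6, prepending L[row]:
  step 1: row=6, L[6]='$', prepend. Next row=LF[6]=0
  step 2: row=0, L[0]='b', prepend. Next row=LF[0]=10
  step 3: row=10, L[10]='a', prepend. Next row=LF[10]=7
  step 4: row=7, L[7]='a', prepend. Next row=LF[7]=4
  step 5: row=4, L[4]='a', prepend. Next row=LF[4]=2
  step 6: row=2, L[2]='a', prepend. Next row=LF[2]=1
  step 7: row=1, L[1]='b', prepend. Next row=LF[1]=11
  step 8: row=11, L[11]='a', prepend. Next row=LF[11]=8
  step 9: row=8, L[8]='a', prepend. Next row=LF[8]=5
  step 10: row=5, L[5]='a', prepend. Next row=LF[5]=3
  step 11: row=3, L[3]='b', prepend. Next row=LF[3]=12
  step 12: row=12, L[12]='a', prepend. Next row=LF[12]=9
  step 13: row=9, L[9]='a', prepend. Next row=LF[9]=6
Reversed output: aabaaabaaaab$

Answer: aabaaabaaaab$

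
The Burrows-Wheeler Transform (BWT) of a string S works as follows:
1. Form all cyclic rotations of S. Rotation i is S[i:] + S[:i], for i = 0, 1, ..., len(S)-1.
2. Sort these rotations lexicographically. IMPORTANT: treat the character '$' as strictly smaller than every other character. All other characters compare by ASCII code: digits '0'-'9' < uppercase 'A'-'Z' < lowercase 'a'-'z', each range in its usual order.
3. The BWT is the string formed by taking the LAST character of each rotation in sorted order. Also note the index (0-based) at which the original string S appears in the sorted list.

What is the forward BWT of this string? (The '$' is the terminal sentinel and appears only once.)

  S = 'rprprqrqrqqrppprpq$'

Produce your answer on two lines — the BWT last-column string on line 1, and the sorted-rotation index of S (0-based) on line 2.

All 19 rotations (rotation i = S[i:]+S[:i]):
  rot[0] = rprprqrqrqqrppprpq$
  rot[1] = prprqrqrqqrppprpq$r
  rot[2] = rprqrqrqqrppprpq$rp
  rot[3] = prqrqrqqrppprpq$rpr
  rot[4] = rqrqrqqrppprpq$rprp
  rot[5] = qrqrqqrppprpq$rprpr
  rot[6] = rqrqqrppprpq$rprprq
  rot[7] = qrqqrppprpq$rprprqr
  rot[8] = rqqrppprpq$rprprqrq
  rot[9] = qqrppprpq$rprprqrqr
  rot[10] = qrppprpq$rprprqrqrq
  rot[11] = rppprpq$rprprqrqrqq
  rot[12] = ppprpq$rprprqrqrqqr
  rot[13] = pprpq$rprprqrqrqqrp
  rot[14] = prpq$rprprqrqrqqrpp
  rot[15] = rpq$rprprqrqrqqrppp
  rot[16] = pq$rprprqrqrqqrpppr
  rot[17] = q$rprprqrqrqqrppprp
  rot[18] = $rprprqrqrqqrppprpq
Sorted (with $ < everything):
  sorted[0] = $rprprqrqrqqrppprpq  (last char: 'q')
  sorted[1] = ppprpq$rprprqrqrqqr  (last char: 'r')
  sorted[2] = pprpq$rprprqrqrqqrp  (last char: 'p')
  sorted[3] = pq$rprprqrqrqqrpppr  (last char: 'r')
  sorted[4] = prpq$rprprqrqrqqrpp  (last char: 'p')
  sorted[5] = prprqrqrqqrppprpq$r  (last char: 'r')
  sorted[6] = prqrqrqqrppprpq$rpr  (last char: 'r')
  sorted[7] = q$rprprqrqrqqrppprp  (last char: 'p')
  sorted[8] = qqrppprpq$rprprqrqr  (last char: 'r')
  sorted[9] = qrppprpq$rprprqrqrq  (last char: 'q')
  sorted[10] = qrqqrppprpq$rprprqr  (last char: 'r')
  sorted[11] = qrqrqqrppprpq$rprpr  (last char: 'r')
  sorted[12] = rppprpq$rprprqrqrqq  (last char: 'q')
  sorted[13] = rpq$rprprqrqrqqrppp  (last char: 'p')
  sorted[14] = rprprqrqrqqrppprpq$  (last char: '$')
  sorted[15] = rprqrqrqqrppprpq$rp  (last char: 'p')
  sorted[16] = rqqrppprpq$rprprqrq  (last char: 'q')
  sorted[17] = rqrqqrppprpq$rprprq  (last char: 'q')
  sorted[18] = rqrqrqqrppprpq$rprp  (last char: 'p')
Last column: qrprprrprqrrqp$pqqp
Original string S is at sorted index 14

Answer: qrprprrprqrrqp$pqqp
14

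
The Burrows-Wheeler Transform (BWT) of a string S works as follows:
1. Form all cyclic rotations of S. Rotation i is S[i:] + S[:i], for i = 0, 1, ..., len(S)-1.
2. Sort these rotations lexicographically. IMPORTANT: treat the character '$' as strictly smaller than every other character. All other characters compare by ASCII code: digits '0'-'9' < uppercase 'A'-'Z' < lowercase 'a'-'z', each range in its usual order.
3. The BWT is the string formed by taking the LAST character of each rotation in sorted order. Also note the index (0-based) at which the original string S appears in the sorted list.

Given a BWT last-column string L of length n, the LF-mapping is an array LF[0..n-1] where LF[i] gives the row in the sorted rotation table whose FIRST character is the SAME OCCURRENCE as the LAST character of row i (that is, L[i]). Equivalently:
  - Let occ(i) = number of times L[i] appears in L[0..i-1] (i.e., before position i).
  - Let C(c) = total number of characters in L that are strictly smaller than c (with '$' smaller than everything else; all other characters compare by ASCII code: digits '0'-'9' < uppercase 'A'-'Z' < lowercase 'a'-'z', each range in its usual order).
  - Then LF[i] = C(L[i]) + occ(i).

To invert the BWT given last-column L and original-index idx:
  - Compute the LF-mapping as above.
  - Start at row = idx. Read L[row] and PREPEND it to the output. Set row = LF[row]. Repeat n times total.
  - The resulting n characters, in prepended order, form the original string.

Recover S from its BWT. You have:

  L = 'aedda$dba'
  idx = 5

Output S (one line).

LF mapping: 1 8 5 6 2 0 7 4 3
Walk LF starting at row 5, prepending L[row]:
  step 1: row=5, L[5]='$', prepend. Next row=LF[5]=0
  step 2: row=0, L[0]='a', prepend. Next row=LF[0]=1
  step 3: row=1, L[1]='e', prepend. Next row=LF[1]=8
  step 4: row=8, L[8]='a', prepend. Next row=LF[8]=3
  step 5: row=3, L[3]='d', prepend. Next row=LF[3]=6
  step 6: row=6, L[6]='d', prepend. Next row=LF[6]=7
  step 7: row=7, L[7]='b', prepend. Next row=LF[7]=4
  step 8: row=4, L[4]='a', prepend. Next row=LF[4]=2
  step 9: row=2, L[2]='d', prepend. Next row=LF[2]=5
Reversed output: dabddaea$

Answer: dabddaea$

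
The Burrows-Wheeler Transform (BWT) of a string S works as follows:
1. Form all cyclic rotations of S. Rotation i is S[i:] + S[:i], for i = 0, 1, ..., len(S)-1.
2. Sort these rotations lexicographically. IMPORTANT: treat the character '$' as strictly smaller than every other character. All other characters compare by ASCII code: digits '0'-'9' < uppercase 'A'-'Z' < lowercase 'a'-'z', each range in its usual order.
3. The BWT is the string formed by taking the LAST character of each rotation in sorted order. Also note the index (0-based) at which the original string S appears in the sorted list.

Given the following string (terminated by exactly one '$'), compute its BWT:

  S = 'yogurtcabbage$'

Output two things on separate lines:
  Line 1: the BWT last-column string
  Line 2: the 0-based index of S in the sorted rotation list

All 14 rotations (rotation i = S[i:]+S[:i]):
  rot[0] = yogurtcabbage$
  rot[1] = ogurtcabbage$y
  rot[2] = gurtcabbage$yo
  rot[3] = urtcabbage$yog
  rot[4] = rtcabbage$yogu
  rot[5] = tcabbage$yogur
  rot[6] = cabbage$yogurt
  rot[7] = abbage$yogurtc
  rot[8] = bbage$yogurtca
  rot[9] = bage$yogurtcab
  rot[10] = age$yogurtcabb
  rot[11] = ge$yogurtcabba
  rot[12] = e$yogurtcabbag
  rot[13] = $yogurtcabbage
Sorted (with $ < everything):
  sorted[0] = $yogurtcabbage  (last char: 'e')
  sorted[1] = abbage$yogurtc  (last char: 'c')
  sorted[2] = age$yogurtcabb  (last char: 'b')
  sorted[3] = bage$yogurtcab  (last char: 'b')
  sorted[4] = bbage$yogurtca  (last char: 'a')
  sorted[5] = cabbage$yogurt  (last char: 't')
  sorted[6] = e$yogurtcabbag  (last char: 'g')
  sorted[7] = ge$yogurtcabba  (last char: 'a')
  sorted[8] = gurtcabbage$yo  (last char: 'o')
  sorted[9] = ogurtcabbage$y  (last char: 'y')
  sorted[10] = rtcabbage$yogu  (last char: 'u')
  sorted[11] = tcabbage$yogur  (last char: 'r')
  sorted[12] = urtcabbage$yog  (last char: 'g')
  sorted[13] = yogurtcabbage$  (last char: '$')
Last column: ecbbatgaoyurg$
Original string S is at sorted index 13

Answer: ecbbatgaoyurg$
13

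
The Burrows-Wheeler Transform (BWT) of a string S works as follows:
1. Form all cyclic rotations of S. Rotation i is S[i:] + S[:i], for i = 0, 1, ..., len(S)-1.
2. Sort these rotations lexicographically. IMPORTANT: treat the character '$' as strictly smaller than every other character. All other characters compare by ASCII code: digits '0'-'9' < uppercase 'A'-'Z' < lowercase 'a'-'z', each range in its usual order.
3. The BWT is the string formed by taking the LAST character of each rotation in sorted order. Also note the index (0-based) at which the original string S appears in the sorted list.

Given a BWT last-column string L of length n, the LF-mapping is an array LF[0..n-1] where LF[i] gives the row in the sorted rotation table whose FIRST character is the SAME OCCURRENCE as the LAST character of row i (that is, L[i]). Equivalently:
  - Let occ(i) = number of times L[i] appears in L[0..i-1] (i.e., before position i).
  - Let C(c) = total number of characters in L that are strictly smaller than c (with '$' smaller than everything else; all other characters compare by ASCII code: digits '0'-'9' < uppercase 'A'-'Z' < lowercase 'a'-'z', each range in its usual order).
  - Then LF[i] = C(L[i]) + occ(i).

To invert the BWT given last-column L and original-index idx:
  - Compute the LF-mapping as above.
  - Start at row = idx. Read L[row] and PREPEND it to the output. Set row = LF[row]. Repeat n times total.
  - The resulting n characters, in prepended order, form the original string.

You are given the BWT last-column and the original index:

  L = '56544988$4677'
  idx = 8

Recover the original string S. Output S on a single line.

Answer: 786864479545$

Derivation:
LF mapping: 4 6 5 1 2 12 10 11 0 3 7 8 9
Walk LF starting at row 8, prepending L[row]:
  step 1: row=8, L[8]='$', prepend. Next row=LF[8]=0
  step 2: row=0, L[0]='5', prepend. Next row=LF[0]=4
  step 3: row=4, L[4]='4', prepend. Next row=LF[4]=2
  step 4: row=2, L[2]='5', prepend. Next row=LF[2]=5
  step 5: row=5, L[5]='9', prepend. Next row=LF[5]=12
  step 6: row=12, L[12]='7', prepend. Next row=LF[12]=9
  step 7: row=9, L[9]='4', prepend. Next row=LF[9]=3
  step 8: row=3, L[3]='4', prepend. Next row=LF[3]=1
  step 9: row=1, L[1]='6', prepend. Next row=LF[1]=6
  step 10: row=6, L[6]='8', prepend. Next row=LF[6]=10
  step 11: row=10, L[10]='6', prepend. Next row=LF[10]=7
  step 12: row=7, L[7]='8', prepend. Next row=LF[7]=11
  step 13: row=11, L[11]='7', prepend. Next row=LF[11]=8
Reversed output: 786864479545$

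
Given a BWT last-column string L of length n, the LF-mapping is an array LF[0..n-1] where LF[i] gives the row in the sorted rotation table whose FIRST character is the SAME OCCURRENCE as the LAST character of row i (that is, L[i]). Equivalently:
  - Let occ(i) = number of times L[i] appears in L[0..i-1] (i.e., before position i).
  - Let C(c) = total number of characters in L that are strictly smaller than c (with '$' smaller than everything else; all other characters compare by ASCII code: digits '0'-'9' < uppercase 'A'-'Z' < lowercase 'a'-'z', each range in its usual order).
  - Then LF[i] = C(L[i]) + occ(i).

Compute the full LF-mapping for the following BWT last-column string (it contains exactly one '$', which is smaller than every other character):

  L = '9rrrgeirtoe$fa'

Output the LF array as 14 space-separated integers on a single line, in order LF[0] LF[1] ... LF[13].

Answer: 1 9 10 11 6 3 7 12 13 8 4 0 5 2

Derivation:
Char counts: '$':1, '9':1, 'a':1, 'e':2, 'f':1, 'g':1, 'i':1, 'o':1, 'r':4, 't':1
C (first-col start): C('$')=0, C('9')=1, C('a')=2, C('e')=3, C('f')=5, C('g')=6, C('i')=7, C('o')=8, C('r')=9, C('t')=13
L[0]='9': occ=0, LF[0]=C('9')+0=1+0=1
L[1]='r': occ=0, LF[1]=C('r')+0=9+0=9
L[2]='r': occ=1, LF[2]=C('r')+1=9+1=10
L[3]='r': occ=2, LF[3]=C('r')+2=9+2=11
L[4]='g': occ=0, LF[4]=C('g')+0=6+0=6
L[5]='e': occ=0, LF[5]=C('e')+0=3+0=3
L[6]='i': occ=0, LF[6]=C('i')+0=7+0=7
L[7]='r': occ=3, LF[7]=C('r')+3=9+3=12
L[8]='t': occ=0, LF[8]=C('t')+0=13+0=13
L[9]='o': occ=0, LF[9]=C('o')+0=8+0=8
L[10]='e': occ=1, LF[10]=C('e')+1=3+1=4
L[11]='$': occ=0, LF[11]=C('$')+0=0+0=0
L[12]='f': occ=0, LF[12]=C('f')+0=5+0=5
L[13]='a': occ=0, LF[13]=C('a')+0=2+0=2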